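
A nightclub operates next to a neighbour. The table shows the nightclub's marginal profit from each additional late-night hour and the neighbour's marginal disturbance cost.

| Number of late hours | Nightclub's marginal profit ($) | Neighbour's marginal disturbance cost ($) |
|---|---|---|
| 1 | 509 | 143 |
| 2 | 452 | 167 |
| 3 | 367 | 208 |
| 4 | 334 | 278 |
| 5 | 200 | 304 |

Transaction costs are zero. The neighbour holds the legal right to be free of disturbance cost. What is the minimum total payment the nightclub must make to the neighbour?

$796

Efficient level: marginal profit ≥ marginal disturbance cost through level 4, so k* = 4.
With the neighbour holding the right, the nightclub must at least compensate total damage at k*: 143 + 167 + 208 + 278 = 796.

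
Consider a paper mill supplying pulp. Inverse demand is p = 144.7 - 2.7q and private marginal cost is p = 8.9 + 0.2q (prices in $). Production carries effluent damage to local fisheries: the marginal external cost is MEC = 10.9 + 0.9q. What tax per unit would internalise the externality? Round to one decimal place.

tax = $40.5 per unit

Social marginal cost = private MC + MEC = 19.8 + 1.1q.
Set SMC = demand: 19.8 + 1.1q = 144.7 - 2.7q → q* = 32.8684.
The Pigouvian tax equals MEC at q*: 10.9 + 0.9×32.8684 = 40.4816.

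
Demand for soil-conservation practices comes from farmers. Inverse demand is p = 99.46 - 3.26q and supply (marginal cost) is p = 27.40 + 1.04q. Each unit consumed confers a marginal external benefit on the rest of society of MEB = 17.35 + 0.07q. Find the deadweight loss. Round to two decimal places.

Market equilibrium (private): 27.40 + 1.04q = 99.46 - 3.26q → q_m = 16.7581.
Social marginal benefit = demand + MEB = 116.81 - 3.19q.
Set SMB = MC: 116.81 - 3.19q = 27.40 + 1.04q → q* = 21.1371.
Height of the DWL triangle at q_m is SMB(q_m) − MC(q_m) = MEB(q_m) = 18.5231.
DWL = ½ × 4.3790 × 18.5231 = 40.5563.

DWL = 40.56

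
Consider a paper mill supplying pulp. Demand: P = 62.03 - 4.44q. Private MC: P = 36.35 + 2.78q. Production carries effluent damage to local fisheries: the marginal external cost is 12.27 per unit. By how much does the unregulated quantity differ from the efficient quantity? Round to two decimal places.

1.70 units

Market equilibrium (private): 36.35 + 2.78q = 62.03 - 4.44q → q_m = 3.5568.
Social marginal cost = private MC + MEC = 48.62 + 2.78q.
Set SMC = demand: 48.62 + 2.78q = 62.03 - 4.44q → q* = 1.8573.
Gap = |3.5568 − 1.8573| = 1.6995.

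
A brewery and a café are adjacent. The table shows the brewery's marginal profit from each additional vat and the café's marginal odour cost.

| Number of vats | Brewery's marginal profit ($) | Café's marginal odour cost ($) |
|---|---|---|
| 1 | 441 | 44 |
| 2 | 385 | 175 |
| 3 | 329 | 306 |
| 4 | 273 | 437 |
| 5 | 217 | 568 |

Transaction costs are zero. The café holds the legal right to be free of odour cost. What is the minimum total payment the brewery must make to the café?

Efficient level: marginal profit ≥ marginal odour cost through level 3, so k* = 3.
With the café holding the right, the brewery must at least compensate total damage at k*: 44 + 175 + 306 = 525.

$525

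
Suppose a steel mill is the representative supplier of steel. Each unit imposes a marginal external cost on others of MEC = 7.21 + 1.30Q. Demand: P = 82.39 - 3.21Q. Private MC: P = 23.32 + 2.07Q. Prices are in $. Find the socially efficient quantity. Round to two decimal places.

Social marginal cost = private MC + MEC = 30.53 + 3.37Q.
Set SMC = demand: 30.53 + 3.37Q = 82.39 - 3.21Q → Q* = 7.8815.

Q* = 7.88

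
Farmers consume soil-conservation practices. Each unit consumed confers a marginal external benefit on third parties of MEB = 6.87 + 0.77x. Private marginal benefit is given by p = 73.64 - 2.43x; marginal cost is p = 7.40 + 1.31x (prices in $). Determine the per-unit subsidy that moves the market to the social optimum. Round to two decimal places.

subsidy = $25.82 per unit

Social marginal benefit = demand + MEB = 80.51 - 1.66x.
Set SMB = MC: 80.51 - 1.66x = 7.40 + 1.31x → x* = 24.6162.
The Pigouvian subsidy equals MEB at x*: 6.87 + 0.77×24.6162 = 25.8245.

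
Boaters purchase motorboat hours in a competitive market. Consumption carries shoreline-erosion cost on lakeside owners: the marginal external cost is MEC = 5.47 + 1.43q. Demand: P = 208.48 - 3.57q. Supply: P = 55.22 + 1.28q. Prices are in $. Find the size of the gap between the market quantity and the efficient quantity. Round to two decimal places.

8.07 units

Market equilibrium (private): 55.22 + 1.28q = 208.48 - 3.57q → q_m = 31.6000.
Social marginal benefit = demand − MEC = 203.01 - 5.00q.
Set SMB = MC: 203.01 - 5.00q = 55.22 + 1.28q → q* = 23.5334.
Gap = |31.6000 − 23.5334| = 8.0666.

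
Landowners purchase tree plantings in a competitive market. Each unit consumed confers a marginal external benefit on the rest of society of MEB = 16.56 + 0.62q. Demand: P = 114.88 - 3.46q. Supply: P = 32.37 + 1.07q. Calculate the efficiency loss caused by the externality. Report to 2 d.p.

DWL = 99.20

Market equilibrium (private): 32.37 + 1.07q = 114.88 - 3.46q → q_m = 18.2141.
Social marginal benefit = demand + MEB = 131.44 - 2.84q.
Set SMB = MC: 131.44 - 2.84q = 32.37 + 1.07q → q* = 25.3376.
Height of the DWL triangle at q_m is SMB(q_m) − MC(q_m) = MEB(q_m) = 27.8528.
DWL = ½ × 7.1235 × 27.8528 = 99.2047.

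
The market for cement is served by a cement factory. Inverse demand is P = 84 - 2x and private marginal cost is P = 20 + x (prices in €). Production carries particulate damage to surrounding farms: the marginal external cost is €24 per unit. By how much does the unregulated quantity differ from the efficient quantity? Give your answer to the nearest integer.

8 units

Market equilibrium (private): 20 + x = 84 - 2x → x_m = 21.3333.
Social marginal cost = private MC + MEC = 44 + x.
Set SMC = demand: 44 + x = 84 - 2x → x* = 13.3333.
Gap = |21.3333 − 13.3333| = 8.0000.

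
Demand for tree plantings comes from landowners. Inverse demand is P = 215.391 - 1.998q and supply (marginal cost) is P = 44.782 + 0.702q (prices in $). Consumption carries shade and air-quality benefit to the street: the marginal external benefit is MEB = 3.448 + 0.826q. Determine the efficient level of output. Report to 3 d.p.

Social marginal benefit = demand + MEB = 218.839 - 1.172q.
Set SMB = MC: 218.839 - 1.172q = 44.782 + 0.702q → q* = 92.8799.

q* = 92.880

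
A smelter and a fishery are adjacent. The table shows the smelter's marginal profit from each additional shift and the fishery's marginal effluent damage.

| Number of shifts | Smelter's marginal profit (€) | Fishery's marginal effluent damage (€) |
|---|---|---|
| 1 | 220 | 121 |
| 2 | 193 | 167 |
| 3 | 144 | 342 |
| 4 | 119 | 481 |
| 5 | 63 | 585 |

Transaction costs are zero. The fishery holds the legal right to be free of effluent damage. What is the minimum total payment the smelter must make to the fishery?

Efficient level: marginal profit ≥ marginal effluent damage through level 2, so k* = 2.
With the fishery holding the right, the smelter must at least compensate total damage at k*: 121 + 167 = 288.

€288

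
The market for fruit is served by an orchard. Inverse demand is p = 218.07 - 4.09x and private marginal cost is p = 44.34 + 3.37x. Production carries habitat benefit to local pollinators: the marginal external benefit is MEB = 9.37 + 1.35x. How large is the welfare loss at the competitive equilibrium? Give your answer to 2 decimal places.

DWL = 136.28

Market equilibrium (private): 44.34 + 3.37x = 218.07 - 4.09x → x_m = 23.2882.
Social marginal cost = private MC − MEB = 34.97 + 2.02x.
Set SMC = demand: 34.97 + 2.02x = 218.07 - 4.09x → x* = 29.9673.
Between x* and x_m the wedge demand − SMC runs linearly from 0 to MEB(x_m), so the loss is a triangle.
DWL = ½ × 6.6791 × 40.8091 = 136.2840.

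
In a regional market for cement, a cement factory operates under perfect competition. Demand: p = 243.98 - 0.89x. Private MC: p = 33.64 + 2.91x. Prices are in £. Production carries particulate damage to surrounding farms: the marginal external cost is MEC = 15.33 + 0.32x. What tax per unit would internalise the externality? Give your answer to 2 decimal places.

Social marginal cost = private MC + MEC = 48.97 + 3.23x.
Set SMC = demand: 48.97 + 3.23x = 243.98 - 0.89x → x* = 47.3325.
The Pigouvian tax equals MEC at x*: 15.33 + 0.32×47.3325 = 30.4764.

tax = £30.48 per unit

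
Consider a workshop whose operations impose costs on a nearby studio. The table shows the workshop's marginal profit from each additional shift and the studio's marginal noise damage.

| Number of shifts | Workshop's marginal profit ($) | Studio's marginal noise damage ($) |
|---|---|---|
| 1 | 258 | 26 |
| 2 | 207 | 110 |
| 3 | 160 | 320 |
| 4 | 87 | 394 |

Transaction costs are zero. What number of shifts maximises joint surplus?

2

Bargaining reaches the level where marginal profit last exceeds marginal noise damage.
That holds through level 2 (207 ≥ 110) but not at 3 (160 < 320).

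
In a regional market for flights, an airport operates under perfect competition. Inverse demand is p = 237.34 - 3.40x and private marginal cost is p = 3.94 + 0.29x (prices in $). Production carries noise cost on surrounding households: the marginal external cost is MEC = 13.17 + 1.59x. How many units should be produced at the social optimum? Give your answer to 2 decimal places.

Social marginal cost = private MC + MEC = 17.11 + 1.88x.
Set SMC = demand: 17.11 + 1.88x = 237.34 - 3.40x → x* = 41.7102.

x* = 41.71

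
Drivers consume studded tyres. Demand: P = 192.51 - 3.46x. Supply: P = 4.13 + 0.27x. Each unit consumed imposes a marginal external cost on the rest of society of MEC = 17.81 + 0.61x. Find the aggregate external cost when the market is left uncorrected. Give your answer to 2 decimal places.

Market equilibrium (private): 4.13 + 0.27x = 192.51 - 3.46x → x_m = 50.5040.
Total external cost = ∫₀^{x_m} (17.81 + 0.61x) dx = 17.81×50.5040 + ½×0.61×50.5040² = 1677.4257.

1677.43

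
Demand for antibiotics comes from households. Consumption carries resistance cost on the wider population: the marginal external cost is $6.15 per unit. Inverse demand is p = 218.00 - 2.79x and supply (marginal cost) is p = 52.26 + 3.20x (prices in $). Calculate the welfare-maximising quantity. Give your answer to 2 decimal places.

x* = 26.64

Social marginal benefit = demand − MEC = 211.85 - 2.79x.
Set SMB = MC: 211.85 - 2.79x = 52.26 + 3.20x → x* = 26.6427.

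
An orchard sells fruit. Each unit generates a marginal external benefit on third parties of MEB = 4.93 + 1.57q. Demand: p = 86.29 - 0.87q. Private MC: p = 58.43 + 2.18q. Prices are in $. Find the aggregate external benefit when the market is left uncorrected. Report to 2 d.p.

$110.53

Market equilibrium (private): 58.43 + 2.18q = 86.29 - 0.87q → q_m = 9.1344.
Total external benefit = ∫₀^{q_m} (4.93 + 1.57q) dq = 4.93×9.1344 + ½×1.57×9.1344² = 110.5308.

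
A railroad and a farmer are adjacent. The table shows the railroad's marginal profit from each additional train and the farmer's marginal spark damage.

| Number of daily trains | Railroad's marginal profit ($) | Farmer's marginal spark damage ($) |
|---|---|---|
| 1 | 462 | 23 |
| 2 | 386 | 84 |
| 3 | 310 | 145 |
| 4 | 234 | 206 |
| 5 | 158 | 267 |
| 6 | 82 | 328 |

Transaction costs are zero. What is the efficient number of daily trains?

Bargaining reaches the level where marginal profit last exceeds marginal spark damage.
That holds through level 4 (234 ≥ 206) but not at 5 (158 < 267).

4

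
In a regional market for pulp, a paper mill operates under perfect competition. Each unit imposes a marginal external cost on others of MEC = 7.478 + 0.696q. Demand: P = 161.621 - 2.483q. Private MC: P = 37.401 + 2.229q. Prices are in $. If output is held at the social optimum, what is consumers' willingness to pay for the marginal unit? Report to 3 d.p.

P = $108.021

Social marginal cost = private MC + MEC = 44.879 + 2.925q.
Set SMC = demand: 44.879 + 2.925q = 161.621 - 2.483q → q* = 21.5869.
Consumer price on the demand curve at q*: 161.621 − 2.483×21.5869 = 108.0207.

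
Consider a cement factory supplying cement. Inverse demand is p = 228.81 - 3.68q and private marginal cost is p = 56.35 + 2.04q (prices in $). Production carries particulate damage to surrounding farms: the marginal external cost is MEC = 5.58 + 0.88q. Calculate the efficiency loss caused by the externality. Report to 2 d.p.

DWL = $78.12

Market equilibrium (private): 56.35 + 2.04q = 228.81 - 3.68q → q_m = 30.1503.
Social marginal cost = private MC + MEC = 61.93 + 2.92q.
Set SMC = demand: 61.93 + 2.92q = 228.81 - 3.68q → q* = 25.2848.
Between q* and q_m the wedge SMC − demand runs linearly from 0 to MEC(q_m), so the loss is a triangle.
DWL = ½ × 4.8655 × 32.1123 = 78.1212.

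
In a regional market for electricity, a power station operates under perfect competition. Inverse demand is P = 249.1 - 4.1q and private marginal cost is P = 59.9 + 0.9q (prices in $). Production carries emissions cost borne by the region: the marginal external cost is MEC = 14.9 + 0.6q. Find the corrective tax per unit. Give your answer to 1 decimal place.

tax = $33.6 per unit

Social marginal cost = private MC + MEC = 74.8 + 1.5q.
Set SMC = demand: 74.8 + 1.5q = 249.1 - 4.1q → q* = 31.1250.
The Pigouvian tax equals MEC at q*: 14.9 + 0.6×31.1250 = 33.5750.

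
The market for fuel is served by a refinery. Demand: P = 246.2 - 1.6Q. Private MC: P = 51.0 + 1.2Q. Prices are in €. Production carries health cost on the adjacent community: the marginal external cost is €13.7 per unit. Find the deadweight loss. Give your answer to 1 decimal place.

Market equilibrium (private): 51.0 + 1.2Q = 246.2 - 1.6Q → Q_m = 69.7143.
Social marginal cost = private MC + MEC = 64.7 + 1.2Q.
Set SMC = demand: 64.7 + 1.2Q = 246.2 - 1.6Q → Q* = 64.8214.
Height of the DWL triangle at Q_m is SMC(Q_m) − demand(Q_m) = MEC(Q_m) = 13.7000.
DWL = ½ × 4.8929 × 13.7000 = 33.5164.

DWL = €33.5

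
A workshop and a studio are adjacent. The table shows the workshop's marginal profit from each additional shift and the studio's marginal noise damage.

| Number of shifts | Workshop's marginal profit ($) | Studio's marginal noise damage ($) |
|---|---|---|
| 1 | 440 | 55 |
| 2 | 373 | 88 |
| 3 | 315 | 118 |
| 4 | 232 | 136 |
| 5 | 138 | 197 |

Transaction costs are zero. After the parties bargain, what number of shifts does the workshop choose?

4

Bargaining reaches the level where marginal profit last exceeds marginal noise damage.
That holds through level 4 (232 ≥ 136) but not at 5 (138 < 197).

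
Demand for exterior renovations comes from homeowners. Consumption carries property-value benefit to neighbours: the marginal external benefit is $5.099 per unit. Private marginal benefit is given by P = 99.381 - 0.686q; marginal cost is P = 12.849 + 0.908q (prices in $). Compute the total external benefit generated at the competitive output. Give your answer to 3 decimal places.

Market equilibrium (private): 12.849 + 0.908q = 99.381 - 0.686q → q_m = 54.2861.
Total external benefit = MEB × q_m = 5.099 × 54.2861 = 276.8048.

$276.805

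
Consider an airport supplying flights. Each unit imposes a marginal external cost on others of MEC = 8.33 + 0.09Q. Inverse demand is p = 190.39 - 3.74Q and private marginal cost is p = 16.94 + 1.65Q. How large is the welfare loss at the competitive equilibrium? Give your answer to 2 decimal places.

Market equilibrium (private): 16.94 + 1.65Q = 190.39 - 3.74Q → Q_m = 32.1800.
Social marginal cost = private MC + MEC = 25.27 + 1.74Q.
Set SMC = demand: 25.27 + 1.74Q = 190.39 - 3.74Q → Q* = 30.1314.
Height of the DWL triangle at Q_m is SMC(Q_m) − demand(Q_m) = MEC(Q_m) = 11.2262.
DWL = ½ × 2.0486 × 11.2262 = 11.4990.

DWL = 11.50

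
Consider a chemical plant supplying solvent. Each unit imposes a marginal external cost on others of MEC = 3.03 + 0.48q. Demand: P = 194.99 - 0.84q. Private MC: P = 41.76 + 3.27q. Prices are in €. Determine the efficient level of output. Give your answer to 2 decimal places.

Social marginal cost = private MC + MEC = 44.79 + 3.75q.
Set SMC = demand: 44.79 + 3.75q = 194.99 - 0.84q → q* = 32.7233.

q* = 32.72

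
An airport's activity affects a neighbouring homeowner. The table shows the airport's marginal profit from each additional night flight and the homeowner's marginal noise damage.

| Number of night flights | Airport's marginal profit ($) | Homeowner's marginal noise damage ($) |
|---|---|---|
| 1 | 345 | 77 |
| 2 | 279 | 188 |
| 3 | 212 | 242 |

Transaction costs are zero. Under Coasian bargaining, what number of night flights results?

2

Bargaining reaches the level where marginal profit last exceeds marginal noise damage.
That holds through level 2 (279 ≥ 188) but not at 3 (212 < 242).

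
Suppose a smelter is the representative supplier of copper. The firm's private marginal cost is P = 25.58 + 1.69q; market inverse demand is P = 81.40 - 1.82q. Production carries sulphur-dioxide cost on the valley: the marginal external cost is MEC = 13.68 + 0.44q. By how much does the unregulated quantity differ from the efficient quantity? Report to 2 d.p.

Market equilibrium (private): 25.58 + 1.69q = 81.40 - 1.82q → q_m = 15.9031.
Social marginal cost = private MC + MEC = 39.26 + 2.13q.
Set SMC = demand: 39.26 + 2.13q = 81.40 - 1.82q → q* = 10.6684.
Gap = |15.9031 − 10.6684| = 5.2347.

5.23 units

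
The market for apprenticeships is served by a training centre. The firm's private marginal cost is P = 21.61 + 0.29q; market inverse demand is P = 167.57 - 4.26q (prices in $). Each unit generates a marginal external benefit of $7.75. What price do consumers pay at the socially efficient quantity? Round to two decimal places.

Social marginal cost = private MC − MEB = 13.86 + 0.29q.
Set SMC = demand: 13.86 + 0.29q = 167.57 - 4.26q → q* = 33.7824.
Consumer price on the demand curve at q*: 167.57 − 4.26×33.7824 = 23.6570.

P = $23.66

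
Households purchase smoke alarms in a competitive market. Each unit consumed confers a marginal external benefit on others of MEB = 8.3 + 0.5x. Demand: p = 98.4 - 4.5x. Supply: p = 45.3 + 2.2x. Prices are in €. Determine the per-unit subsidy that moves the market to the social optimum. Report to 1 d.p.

Social marginal benefit = demand + MEB = 106.7 - 4.0x.
Set SMB = MC: 106.7 - 4.0x = 45.3 + 2.2x → x* = 9.9032.
The Pigouvian subsidy equals MEB at x*: 8.3 + 0.5×9.9032 = 13.2516.

subsidy = €13.3 per unit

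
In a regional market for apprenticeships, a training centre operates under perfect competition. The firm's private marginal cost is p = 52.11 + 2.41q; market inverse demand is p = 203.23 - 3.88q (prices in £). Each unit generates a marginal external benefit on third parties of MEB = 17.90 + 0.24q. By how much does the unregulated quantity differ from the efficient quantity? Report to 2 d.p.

3.91 units

Market equilibrium (private): 52.11 + 2.41q = 203.23 - 3.88q → q_m = 24.0254.
Social marginal cost = private MC − MEB = 34.21 + 2.17q.
Set SMC = demand: 34.21 + 2.17q = 203.23 - 3.88q → q* = 27.9372.
Gap = |24.0254 − 27.9372| = 3.9118.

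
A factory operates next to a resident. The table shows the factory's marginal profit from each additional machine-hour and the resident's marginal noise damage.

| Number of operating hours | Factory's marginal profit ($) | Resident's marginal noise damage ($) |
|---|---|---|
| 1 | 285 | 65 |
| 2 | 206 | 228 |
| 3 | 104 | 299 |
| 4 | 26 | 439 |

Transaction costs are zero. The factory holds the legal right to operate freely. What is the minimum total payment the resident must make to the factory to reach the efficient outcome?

$336

Left alone the factory would choose level 4 (marginal profit stays positive).
Efficient level: k* = 1 (marginal profit ≥ marginal noise damage through 1).
The resident must at least cover the factory's forgone profit from cutting 4→1: 206 + 104 + 26 = 336.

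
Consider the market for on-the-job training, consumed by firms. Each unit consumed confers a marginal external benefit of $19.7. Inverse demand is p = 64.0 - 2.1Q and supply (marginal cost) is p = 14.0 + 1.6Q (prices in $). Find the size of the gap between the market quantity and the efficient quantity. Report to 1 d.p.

5.3 units

Market equilibrium (private): 14.0 + 1.6Q = 64.0 - 2.1Q → Q_m = 13.5135.
Social marginal benefit = demand + MEB = 83.7 - 2.1Q.
Set SMB = MC: 83.7 - 2.1Q = 14.0 + 1.6Q → Q* = 18.8378.
Gap = |13.5135 − 18.8378| = 5.3243.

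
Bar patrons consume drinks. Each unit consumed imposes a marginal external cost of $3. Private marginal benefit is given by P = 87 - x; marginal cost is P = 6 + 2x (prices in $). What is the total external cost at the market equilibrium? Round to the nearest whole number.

$81

Market equilibrium (private): 6 + 2x = 87 - x → x_m = 27.0000.
Total external cost = MEC × x_m = 3 × 27.0000 = 81.0000.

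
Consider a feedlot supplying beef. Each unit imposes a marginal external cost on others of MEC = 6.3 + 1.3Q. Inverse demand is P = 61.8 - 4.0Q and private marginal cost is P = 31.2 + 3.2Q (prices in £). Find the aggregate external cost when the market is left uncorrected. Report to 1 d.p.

Market equilibrium (private): 31.2 + 3.2Q = 61.8 - 4.0Q → Q_m = 4.2500.
Total external cost = ∫₀^{Q_m} (6.3 + 1.3Q) dQ = 6.3×4.2500 + ½×1.3×4.2500² = 38.5156.

£38.5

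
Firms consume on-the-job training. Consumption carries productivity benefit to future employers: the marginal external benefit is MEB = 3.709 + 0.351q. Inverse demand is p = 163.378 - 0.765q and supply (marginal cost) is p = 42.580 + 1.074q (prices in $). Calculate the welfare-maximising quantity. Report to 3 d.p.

q* = 83.674

Social marginal benefit = demand + MEB = 167.087 - 0.414q.
Set SMB = MC: 167.087 - 0.414q = 42.580 + 1.074q → q* = 83.6741.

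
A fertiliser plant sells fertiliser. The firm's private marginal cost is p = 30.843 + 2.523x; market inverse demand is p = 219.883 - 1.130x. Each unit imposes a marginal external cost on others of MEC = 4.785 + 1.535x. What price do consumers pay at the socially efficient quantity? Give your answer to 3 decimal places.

P = 179.750

Social marginal cost = private MC + MEC = 35.628 + 4.058x.
Set SMC = demand: 35.628 + 4.058x = 219.883 - 1.130x → x* = 35.5156.
Consumer price on the demand curve at x*: 219.883 − 1.130×35.5156 = 179.7504.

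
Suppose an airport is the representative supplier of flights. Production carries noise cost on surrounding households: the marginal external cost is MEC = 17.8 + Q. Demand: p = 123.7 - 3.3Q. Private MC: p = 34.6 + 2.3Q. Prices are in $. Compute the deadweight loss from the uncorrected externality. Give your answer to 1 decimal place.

Market equilibrium (private): 34.6 + 2.3Q = 123.7 - 3.3Q → Q_m = 15.9107.
Social marginal cost = private MC + MEC = 52.4 + 3.3Q.
Set SMC = demand: 52.4 + 3.3Q = 123.7 - 3.3Q → Q* = 10.8030.
The loss is the area between SMC and demand from Q* to Q_m; with linear curves that's a triangle of height MEC(Q_m).
DWL = ½ × 5.1077 × 33.7107 = 86.0921.

DWL = $86.1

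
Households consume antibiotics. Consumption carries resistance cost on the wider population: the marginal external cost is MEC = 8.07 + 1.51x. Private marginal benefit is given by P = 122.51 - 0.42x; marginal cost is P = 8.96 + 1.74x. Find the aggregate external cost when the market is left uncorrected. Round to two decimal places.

Market equilibrium (private): 8.96 + 1.74x = 122.51 - 0.42x → x_m = 52.5694.
Total external cost = ∫₀^{x_m} (8.07 + 1.51x) dx = 8.07×52.5694 + ½×1.51×52.5694² = 2510.7091.

2510.71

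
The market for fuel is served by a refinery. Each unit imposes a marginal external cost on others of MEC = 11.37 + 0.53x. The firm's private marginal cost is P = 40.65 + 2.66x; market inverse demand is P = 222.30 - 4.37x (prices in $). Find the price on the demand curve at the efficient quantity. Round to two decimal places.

Social marginal cost = private MC + MEC = 52.02 + 3.19x.
Set SMC = demand: 52.02 + 3.19x = 222.30 - 4.37x → x* = 22.5238.
Consumer price on the demand curve at x*: 222.30 − 4.37×22.5238 = 123.8710.

P = $123.87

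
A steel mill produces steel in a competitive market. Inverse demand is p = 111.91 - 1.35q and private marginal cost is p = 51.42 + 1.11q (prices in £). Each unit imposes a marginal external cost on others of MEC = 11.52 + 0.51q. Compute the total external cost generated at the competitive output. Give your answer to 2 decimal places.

Market equilibrium (private): 51.42 + 1.11q = 111.91 - 1.35q → q_m = 24.5894.
Total external cost = ∫₀^{q_m} (11.52 + 0.51q) dq = 11.52×24.5894 + ½×0.51×24.5894² = 437.4527.

£437.45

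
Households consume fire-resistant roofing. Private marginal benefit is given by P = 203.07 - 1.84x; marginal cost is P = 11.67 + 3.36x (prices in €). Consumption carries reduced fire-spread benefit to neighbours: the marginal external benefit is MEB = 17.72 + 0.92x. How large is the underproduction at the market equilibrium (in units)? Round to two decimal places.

Market equilibrium (private): 11.67 + 3.36x = 203.07 - 1.84x → x_m = 36.8077.
Social marginal benefit = demand + MEB = 220.79 - 0.92x.
Set SMB = MC: 220.79 - 0.92x = 11.67 + 3.36x → x* = 48.8598.
Gap = |36.8077 − 48.8598| = 12.0521.

12.05 units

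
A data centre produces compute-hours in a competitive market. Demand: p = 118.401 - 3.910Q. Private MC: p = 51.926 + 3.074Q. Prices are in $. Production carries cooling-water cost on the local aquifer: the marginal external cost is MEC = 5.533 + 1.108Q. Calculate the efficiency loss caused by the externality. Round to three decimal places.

DWL = $15.975

Market equilibrium (private): 51.926 + 3.074Q = 118.401 - 3.910Q → Q_m = 9.5182.
Social marginal cost = private MC + MEC = 57.459 + 4.182Q.
Set SMC = demand: 57.459 + 4.182Q = 118.401 - 3.910Q → Q* = 7.5311.
Between Q* and Q_m the wedge SMC − demand runs linearly from 0 to MEC(Q_m), so the loss is a triangle.
DWL = ½ × 1.9871 × 16.0791 = 15.9754.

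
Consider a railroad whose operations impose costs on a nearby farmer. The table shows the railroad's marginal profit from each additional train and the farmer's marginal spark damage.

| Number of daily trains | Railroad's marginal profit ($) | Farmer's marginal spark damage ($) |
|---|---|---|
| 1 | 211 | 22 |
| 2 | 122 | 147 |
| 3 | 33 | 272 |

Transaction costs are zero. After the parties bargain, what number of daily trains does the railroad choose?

Bargaining reaches the level where marginal profit last exceeds marginal spark damage.
That holds through level 1 (211 ≥ 22) but not at 2 (122 < 147).

1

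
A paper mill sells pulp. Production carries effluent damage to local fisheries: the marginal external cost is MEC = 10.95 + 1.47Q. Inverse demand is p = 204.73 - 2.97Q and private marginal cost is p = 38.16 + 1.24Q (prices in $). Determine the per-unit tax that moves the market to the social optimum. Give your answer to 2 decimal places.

tax = $51.22 per unit

Social marginal cost = private MC + MEC = 49.11 + 2.71Q.
Set SMC = demand: 49.11 + 2.71Q = 204.73 - 2.97Q → Q* = 27.3979.
The Pigouvian tax equals MEC at Q*: 10.95 + 1.47×27.3979 = 51.2249.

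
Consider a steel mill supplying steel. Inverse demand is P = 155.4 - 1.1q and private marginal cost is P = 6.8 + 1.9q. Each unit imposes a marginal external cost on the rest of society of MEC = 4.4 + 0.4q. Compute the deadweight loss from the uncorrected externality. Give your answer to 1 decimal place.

Market equilibrium (private): 6.8 + 1.9q = 155.4 - 1.1q → q_m = 49.5333.
Social marginal cost = private MC + MEC = 11.2 + 2.3q.
Set SMC = demand: 11.2 + 2.3q = 155.4 - 1.1q → q* = 42.4118.
The welfare-loss triangle has base |q_m − q*| and height MEC(q_m) (the vertical gap between SMC and demand is zero at q* and MEC at q_m).
DWL = ½ × 7.1215 × 24.2133 = 86.2175.

DWL = 86.2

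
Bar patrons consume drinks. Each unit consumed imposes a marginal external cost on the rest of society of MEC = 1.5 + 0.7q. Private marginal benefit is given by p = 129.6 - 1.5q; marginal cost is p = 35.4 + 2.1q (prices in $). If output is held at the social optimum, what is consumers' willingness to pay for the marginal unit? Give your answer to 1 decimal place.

Social marginal benefit = demand − MEC = 128.1 - 2.2q.
Set SMB = MC: 128.1 - 2.2q = 35.4 + 2.1q → q* = 21.5581.
Consumer price on the demand curve at q*: 129.6 − 1.5×21.5581 = 97.2629.

P = $97.3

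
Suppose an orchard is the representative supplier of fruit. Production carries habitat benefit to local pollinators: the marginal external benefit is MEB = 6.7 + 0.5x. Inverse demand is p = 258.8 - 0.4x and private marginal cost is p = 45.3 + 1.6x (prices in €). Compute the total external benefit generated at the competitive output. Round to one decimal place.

Market equilibrium (private): 45.3 + 1.6x = 258.8 - 0.4x → x_m = 106.7500.
Total external benefit = ∫₀^{x_m} (6.7 + 0.5x) dx = 6.7×106.7500 + ½×0.5×106.7500² = 3564.1156.

€3564.1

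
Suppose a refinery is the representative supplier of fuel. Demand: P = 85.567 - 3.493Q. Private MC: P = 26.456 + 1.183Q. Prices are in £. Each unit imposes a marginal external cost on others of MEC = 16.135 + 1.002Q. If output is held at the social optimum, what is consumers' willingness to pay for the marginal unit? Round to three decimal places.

P = £59.129

Social marginal cost = private MC + MEC = 42.591 + 2.185Q.
Set SMC = demand: 42.591 + 2.185Q = 85.567 - 3.493Q → Q* = 7.5689.
Consumer price on the demand curve at Q*: 85.567 − 3.493×7.5689 = 59.1288.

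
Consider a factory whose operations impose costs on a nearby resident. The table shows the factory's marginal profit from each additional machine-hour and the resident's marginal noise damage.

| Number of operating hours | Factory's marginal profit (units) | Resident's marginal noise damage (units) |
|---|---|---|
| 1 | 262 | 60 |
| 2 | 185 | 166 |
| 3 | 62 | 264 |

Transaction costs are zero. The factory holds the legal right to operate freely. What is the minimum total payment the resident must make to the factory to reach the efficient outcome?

Left alone the factory would choose level 3 (marginal profit stays positive).
Efficient level: k* = 2 (marginal profit ≥ marginal noise damage through 2).
The resident must at least cover the factory's forgone profit from cutting 3→2: 62 = 62.

62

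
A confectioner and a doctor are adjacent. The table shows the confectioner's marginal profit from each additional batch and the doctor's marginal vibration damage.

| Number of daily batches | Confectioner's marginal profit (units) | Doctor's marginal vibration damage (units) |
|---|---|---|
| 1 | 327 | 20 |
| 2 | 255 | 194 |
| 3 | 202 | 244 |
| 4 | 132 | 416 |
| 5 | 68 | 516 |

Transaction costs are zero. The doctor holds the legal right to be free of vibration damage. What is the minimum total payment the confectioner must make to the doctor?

Efficient level: marginal profit ≥ marginal vibration damage through level 2, so k* = 2.
With the doctor holding the right, the confectioner must at least compensate total damage at k*: 20 + 194 = 214.

214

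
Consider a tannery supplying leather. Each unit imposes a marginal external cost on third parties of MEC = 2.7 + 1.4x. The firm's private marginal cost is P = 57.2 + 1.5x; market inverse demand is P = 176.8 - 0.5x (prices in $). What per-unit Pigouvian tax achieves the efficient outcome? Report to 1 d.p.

Social marginal cost = private MC + MEC = 59.9 + 2.9x.
Set SMC = demand: 59.9 + 2.9x = 176.8 - 0.5x → x* = 34.3824.
The Pigouvian tax equals MEC at x*: 2.7 + 1.4×34.3824 = 50.8354.

tax = $50.8 per unit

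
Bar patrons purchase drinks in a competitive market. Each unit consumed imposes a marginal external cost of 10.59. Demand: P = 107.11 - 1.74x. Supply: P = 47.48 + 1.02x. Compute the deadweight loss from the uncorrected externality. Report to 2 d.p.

DWL = 20.32

Market equilibrium (private): 47.48 + 1.02x = 107.11 - 1.74x → x_m = 21.6051.
Social marginal benefit = demand − MEC = 96.52 - 1.74x.
Set SMB = MC: 96.52 - 1.74x = 47.48 + 1.02x → x* = 17.7681.
Between x* and x_m the wedge MC − SMB runs linearly from 0 to MEC(x_m), so the loss is a triangle.
DWL = ½ × 3.8370 × 10.5900 = 20.3169.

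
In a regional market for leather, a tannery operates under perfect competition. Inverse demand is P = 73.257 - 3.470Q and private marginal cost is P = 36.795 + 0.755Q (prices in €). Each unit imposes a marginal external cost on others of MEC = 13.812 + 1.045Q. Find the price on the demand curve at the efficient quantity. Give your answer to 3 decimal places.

Social marginal cost = private MC + MEC = 50.607 + 1.800Q.
Set SMC = demand: 50.607 + 1.800Q = 73.257 - 3.470Q → Q* = 4.2979.
Consumer price on the demand curve at Q*: 73.257 − 3.470×4.2979 = 58.3433.

P = €58.343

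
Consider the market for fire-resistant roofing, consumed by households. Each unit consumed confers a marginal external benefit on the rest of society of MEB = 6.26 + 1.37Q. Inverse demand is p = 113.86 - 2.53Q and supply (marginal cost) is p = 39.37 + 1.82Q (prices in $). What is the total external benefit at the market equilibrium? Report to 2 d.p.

$308.06

Market equilibrium (private): 39.37 + 1.82Q = 113.86 - 2.53Q → Q_m = 17.1241.
Total external benefit = ∫₀^{Q_m} (6.26 + 1.37Q) dQ = 6.26×17.1241 + ½×1.37×17.1241² = 308.0627.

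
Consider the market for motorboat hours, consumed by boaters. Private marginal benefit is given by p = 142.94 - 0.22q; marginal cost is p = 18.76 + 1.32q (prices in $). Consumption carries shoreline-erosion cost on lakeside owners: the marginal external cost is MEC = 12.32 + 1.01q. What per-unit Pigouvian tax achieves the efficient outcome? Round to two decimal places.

Social marginal benefit = demand − MEC = 130.62 - 1.23q.
Set SMB = MC: 130.62 - 1.23q = 18.76 + 1.32q → q* = 43.8667.
The Pigouvian tax equals MEC at q*: 12.32 + 1.01×43.8667 = 56.6254.

tax = $56.63 per unit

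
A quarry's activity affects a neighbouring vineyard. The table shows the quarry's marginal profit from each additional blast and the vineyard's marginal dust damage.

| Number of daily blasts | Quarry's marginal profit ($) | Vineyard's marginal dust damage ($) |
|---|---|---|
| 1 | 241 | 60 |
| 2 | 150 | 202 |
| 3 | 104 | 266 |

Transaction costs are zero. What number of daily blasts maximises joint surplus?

Bargaining reaches the level where marginal profit last exceeds marginal dust damage.
That holds through level 1 (241 ≥ 60) but not at 2 (150 < 202).

1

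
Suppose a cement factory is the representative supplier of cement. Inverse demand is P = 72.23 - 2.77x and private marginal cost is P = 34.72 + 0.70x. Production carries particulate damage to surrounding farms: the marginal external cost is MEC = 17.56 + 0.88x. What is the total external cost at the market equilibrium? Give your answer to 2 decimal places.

Market equilibrium (private): 34.72 + 0.70x = 72.23 - 2.77x → x_m = 10.8098.
Total external cost = ∫₀^{x_m} (17.56 + 0.88x) dx = 17.56×10.8098 + ½×0.88×10.8098² = 241.2349.

241.23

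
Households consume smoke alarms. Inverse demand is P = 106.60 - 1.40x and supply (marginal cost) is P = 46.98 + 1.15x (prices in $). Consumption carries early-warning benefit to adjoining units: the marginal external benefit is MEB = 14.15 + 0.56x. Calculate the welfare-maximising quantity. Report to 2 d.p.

x* = 37.07

Social marginal benefit = demand + MEB = 120.75 - 0.84x.
Set SMB = MC: 120.75 - 0.84x = 46.98 + 1.15x → x* = 37.0704.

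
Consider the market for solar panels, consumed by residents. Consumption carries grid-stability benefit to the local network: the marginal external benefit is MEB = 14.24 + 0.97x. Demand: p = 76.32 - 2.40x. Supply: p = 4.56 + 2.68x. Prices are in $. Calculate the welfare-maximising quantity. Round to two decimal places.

x* = 20.92

Social marginal benefit = demand + MEB = 90.56 - 1.43x.
Set SMB = MC: 90.56 - 1.43x = 4.56 + 2.68x → x* = 20.9246.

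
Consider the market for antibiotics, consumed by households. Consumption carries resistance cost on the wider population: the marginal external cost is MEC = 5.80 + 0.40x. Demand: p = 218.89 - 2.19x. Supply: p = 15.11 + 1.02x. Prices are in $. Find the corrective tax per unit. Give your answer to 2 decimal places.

tax = $27.74 per unit

Social marginal benefit = demand − MEC = 213.09 - 2.59x.
Set SMB = MC: 213.09 - 2.59x = 15.11 + 1.02x → x* = 54.8421.
The Pigouvian tax equals MEC at x*: 5.80 + 0.40×54.8421 = 27.7368.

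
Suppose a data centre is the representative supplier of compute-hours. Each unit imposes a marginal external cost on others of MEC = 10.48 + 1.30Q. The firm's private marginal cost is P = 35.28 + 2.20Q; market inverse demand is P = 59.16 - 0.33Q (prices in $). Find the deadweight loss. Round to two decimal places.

DWL = $67.57

Market equilibrium (private): 35.28 + 2.20Q = 59.16 - 0.33Q → Q_m = 9.4387.
Social marginal cost = private MC + MEC = 45.76 + 3.50Q.
Set SMC = demand: 45.76 + 3.50Q = 59.16 - 0.33Q → Q* = 3.4987.
The welfare-loss triangle has base |Q_m − Q*| and height MEC(Q_m) (the vertical gap between SMC and demand is zero at Q* and MEC at Q_m).
DWL = ½ × 5.9400 × 22.7504 = 67.5687.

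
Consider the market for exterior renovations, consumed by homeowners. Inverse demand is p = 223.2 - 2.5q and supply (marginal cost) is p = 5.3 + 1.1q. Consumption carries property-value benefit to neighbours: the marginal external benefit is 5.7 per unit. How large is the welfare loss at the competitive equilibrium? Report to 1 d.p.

Market equilibrium (private): 5.3 + 1.1q = 223.2 - 2.5q → q_m = 60.5278.
Social marginal benefit = demand + MEB = 228.9 - 2.5q.
Set SMB = MC: 228.9 - 2.5q = 5.3 + 1.1q → q* = 62.1111.
Height of the DWL triangle at q_m is SMB(q_m) − MC(q_m) = MEB(q_m) = 5.7000.
DWL = ½ × 1.5833 × 5.7000 = 4.5124.

DWL = 4.5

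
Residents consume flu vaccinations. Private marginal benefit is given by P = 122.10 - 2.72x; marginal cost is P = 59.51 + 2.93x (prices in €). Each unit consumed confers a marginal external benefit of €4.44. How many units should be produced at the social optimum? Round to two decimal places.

Social marginal benefit = demand + MEB = 126.54 - 2.72x.
Set SMB = MC: 126.54 - 2.72x = 59.51 + 2.93x → x* = 11.8637.

x* = 11.86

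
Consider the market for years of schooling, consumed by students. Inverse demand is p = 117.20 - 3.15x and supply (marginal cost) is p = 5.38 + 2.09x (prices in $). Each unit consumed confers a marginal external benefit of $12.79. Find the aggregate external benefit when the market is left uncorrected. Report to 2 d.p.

$272.93

Market equilibrium (private): 5.38 + 2.09x = 117.20 - 3.15x → x_m = 21.3397.
Total external benefit = MEB × x_m = 12.79 × 21.3397 = 272.9348.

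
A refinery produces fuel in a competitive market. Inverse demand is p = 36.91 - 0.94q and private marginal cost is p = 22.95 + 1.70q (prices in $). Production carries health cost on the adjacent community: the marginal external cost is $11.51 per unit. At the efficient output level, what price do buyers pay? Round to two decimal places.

Social marginal cost = private MC + MEC = 34.46 + 1.70q.
Set SMC = demand: 34.46 + 1.70q = 36.91 - 0.94q → q* = 0.9280.
Consumer price on the demand curve at q*: 36.91 − 0.94×0.9280 = 36.0377.

P = $36.04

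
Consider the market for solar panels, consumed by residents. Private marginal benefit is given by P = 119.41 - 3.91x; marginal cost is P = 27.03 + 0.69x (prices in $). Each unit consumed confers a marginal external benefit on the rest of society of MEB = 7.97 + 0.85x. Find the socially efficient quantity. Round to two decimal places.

x* = 26.76

Social marginal benefit = demand + MEB = 127.38 - 3.06x.
Set SMB = MC: 127.38 - 3.06x = 27.03 + 0.69x → x* = 26.7600.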